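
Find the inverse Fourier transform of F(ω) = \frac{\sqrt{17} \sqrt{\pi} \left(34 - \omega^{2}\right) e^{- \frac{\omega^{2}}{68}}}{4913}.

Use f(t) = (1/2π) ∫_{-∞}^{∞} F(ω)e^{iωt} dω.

f(t) = 4 t^{2} e^{- 17 t^{2}}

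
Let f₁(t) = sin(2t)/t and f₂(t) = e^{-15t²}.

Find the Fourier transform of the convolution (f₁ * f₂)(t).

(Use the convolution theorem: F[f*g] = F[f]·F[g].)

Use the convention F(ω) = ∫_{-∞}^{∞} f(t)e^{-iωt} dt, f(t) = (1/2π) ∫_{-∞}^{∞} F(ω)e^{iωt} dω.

F[f₁*f₂](ω) = \begin{cases} \frac{\sqrt{15} \pi^{\frac{3}{2}} e^{- \frac{\omega^{2}}{60}}}{15} & \text{for}\: \omega > -2 \wedge \omega < 2 \\0 & \text{otherwise} \end{cases}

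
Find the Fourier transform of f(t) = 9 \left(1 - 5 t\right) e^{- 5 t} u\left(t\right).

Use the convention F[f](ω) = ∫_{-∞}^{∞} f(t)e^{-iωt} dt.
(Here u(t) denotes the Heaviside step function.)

F(ω) = \frac{9 i \omega}{- \omega^{2} + 10 i \omega + 25}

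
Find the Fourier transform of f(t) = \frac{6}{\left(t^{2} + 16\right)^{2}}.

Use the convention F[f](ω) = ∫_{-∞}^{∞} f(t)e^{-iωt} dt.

F(ω) = \frac{3 \pi \left(4 \left|{\omega}\right| + 1\right) e^{- 4 \left|{\omega}\right|}}{64}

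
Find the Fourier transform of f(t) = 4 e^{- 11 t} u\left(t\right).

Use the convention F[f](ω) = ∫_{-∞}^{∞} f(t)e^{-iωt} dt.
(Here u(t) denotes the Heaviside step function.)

F(ω) = \frac{4}{i \omega + 11}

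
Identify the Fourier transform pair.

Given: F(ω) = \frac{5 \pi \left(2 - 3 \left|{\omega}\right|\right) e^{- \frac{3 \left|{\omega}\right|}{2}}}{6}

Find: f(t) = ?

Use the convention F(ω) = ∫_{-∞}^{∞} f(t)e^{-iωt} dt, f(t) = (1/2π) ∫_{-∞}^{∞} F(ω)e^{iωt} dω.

f(t) = \frac{5 t^{2}}{\left(t^{2} + \frac{9}{4}\right)^{2}}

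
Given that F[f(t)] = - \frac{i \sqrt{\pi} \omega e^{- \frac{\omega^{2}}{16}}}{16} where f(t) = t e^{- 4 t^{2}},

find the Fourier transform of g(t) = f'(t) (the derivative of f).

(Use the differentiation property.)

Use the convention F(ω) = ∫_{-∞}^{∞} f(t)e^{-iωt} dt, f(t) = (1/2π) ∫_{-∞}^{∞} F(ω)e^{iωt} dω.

F[g](ω) = \frac{\sqrt{\pi} \omega^{2} e^{- \frac{\omega^{2}}{16}}}{16}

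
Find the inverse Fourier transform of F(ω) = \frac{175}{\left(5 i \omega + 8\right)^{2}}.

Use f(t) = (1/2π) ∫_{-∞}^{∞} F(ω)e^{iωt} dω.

f(t) = 7 t e^{- \frac{8 t}{5}} u\left(t\right)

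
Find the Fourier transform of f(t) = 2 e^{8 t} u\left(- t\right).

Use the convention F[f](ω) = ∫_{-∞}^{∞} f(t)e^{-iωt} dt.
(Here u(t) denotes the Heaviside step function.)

F(ω) = - \frac{2}{i \omega - 8}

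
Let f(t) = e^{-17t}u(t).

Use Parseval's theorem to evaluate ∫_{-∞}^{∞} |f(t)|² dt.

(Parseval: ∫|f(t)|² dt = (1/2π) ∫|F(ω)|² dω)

∫|f(t)|² dt = \frac{1}{34}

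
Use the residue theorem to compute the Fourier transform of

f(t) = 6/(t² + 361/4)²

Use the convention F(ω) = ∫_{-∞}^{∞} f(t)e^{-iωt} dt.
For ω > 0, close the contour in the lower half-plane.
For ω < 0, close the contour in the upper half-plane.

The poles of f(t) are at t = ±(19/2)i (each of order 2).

Let g(z) = f(z)e^{-iωz}; for large |z| the factor e^{-iωz} decays in the lower half-plane when ω > 0 and in the upper half-plane when ω < 0.

Case ω > 0 (lower half-plane, clockwise contour ⇒ F(ω) = -2πi·ΣRes):
  Res_{z = - \frac{19 i}{2}} g(z) = \frac{6 i \left(19 \omega + 2\right) e^{- \frac{19 \omega}{2}}}{6859} (pole of order 2)
  F(ω) = -2πi·ΣRes = \frac{12 \pi \left(19 \omega + 2\right) e^{- \frac{19 \omega}{2}}}{6859}

Case ω < 0 (upper half-plane, counterclockwise contour ⇒ F(ω) = +2πi·ΣRes):
  Res_{z = \frac{19 i}{2}} g(z) = \frac{6 i \left(19 \omega - 2\right) e^{\frac{19 \omega}{2}}}{6859} (pole of order 2)
  F(ω) = 2πi·ΣRes = \frac{12 \pi \left(2 - 19 \omega\right) e^{\frac{19 \omega}{2}}}{6859}

Both cases combine into a single formula in |ω|:

F(ω) = \frac{12 \pi \left(19 \left|{\omega}\right| + 2\right) e^{- \frac{19 \left|{\omega}\right|}{2}}}{6859}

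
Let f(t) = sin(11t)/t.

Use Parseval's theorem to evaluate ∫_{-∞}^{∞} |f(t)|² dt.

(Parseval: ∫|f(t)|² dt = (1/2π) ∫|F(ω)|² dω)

∫|f(t)|² dt = 11 \pi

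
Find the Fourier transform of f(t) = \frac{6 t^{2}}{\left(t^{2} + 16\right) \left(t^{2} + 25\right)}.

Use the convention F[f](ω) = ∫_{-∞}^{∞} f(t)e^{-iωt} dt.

F(ω) = \frac{2 \pi \left(5 - 4 e^{\left|{\omega}\right|}\right) e^{- 5 \left|{\omega}\right|}}{3}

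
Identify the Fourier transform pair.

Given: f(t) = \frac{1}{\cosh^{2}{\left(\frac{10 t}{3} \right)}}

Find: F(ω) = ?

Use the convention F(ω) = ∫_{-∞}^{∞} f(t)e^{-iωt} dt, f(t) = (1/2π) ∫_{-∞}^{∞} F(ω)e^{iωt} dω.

F(ω) = \frac{9 \pi \omega}{100 \sinh{\left(\frac{3 \pi \omega}{20} \right)}}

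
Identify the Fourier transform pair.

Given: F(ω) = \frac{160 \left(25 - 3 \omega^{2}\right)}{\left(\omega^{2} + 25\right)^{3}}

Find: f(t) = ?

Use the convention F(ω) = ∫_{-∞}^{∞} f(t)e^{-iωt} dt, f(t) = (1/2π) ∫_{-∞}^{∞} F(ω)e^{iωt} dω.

f(t) = 8 t^{2} e^{- 5 \left|{t}\right|}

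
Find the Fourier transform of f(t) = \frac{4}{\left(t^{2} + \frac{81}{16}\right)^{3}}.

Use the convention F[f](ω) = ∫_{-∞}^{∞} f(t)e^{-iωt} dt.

F(ω) = \frac{32 \pi \left(27 \omega^{2} + 36 \left|{\omega}\right| + 16\right) e^{- \frac{9 \left|{\omega}\right|}{4}}}{19683}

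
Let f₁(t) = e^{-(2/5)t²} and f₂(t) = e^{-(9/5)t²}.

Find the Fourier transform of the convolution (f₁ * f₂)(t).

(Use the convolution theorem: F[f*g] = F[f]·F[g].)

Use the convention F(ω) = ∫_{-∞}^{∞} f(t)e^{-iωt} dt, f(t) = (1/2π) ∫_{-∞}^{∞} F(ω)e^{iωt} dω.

F[f₁*f₂](ω) = \frac{5 \sqrt{2} \pi e^{- \frac{55 \omega^{2}}{72}}}{6}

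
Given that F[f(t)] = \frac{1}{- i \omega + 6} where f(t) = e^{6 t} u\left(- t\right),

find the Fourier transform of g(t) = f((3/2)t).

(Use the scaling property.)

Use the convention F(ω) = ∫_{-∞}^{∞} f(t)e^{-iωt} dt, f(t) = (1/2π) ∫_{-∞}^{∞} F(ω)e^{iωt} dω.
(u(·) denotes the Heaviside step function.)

F[g](ω) = \frac{i}{\omega + 9 i}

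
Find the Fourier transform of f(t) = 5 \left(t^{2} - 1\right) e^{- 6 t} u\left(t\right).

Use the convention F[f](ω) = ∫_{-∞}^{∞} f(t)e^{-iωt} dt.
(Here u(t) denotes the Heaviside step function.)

F(ω) = \frac{5 \left(2 i \omega - \left(i \omega + 6\right)^{3} + 12\right)}{\left(i \omega + 6\right)^{4}}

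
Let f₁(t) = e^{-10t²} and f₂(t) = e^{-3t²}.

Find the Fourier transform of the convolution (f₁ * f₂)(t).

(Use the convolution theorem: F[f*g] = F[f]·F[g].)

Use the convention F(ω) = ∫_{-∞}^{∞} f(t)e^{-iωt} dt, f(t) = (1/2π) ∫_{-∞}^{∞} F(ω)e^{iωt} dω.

F[f₁*f₂](ω) = \frac{\sqrt{30} \pi e^{- \frac{13 \omega^{2}}{120}}}{30}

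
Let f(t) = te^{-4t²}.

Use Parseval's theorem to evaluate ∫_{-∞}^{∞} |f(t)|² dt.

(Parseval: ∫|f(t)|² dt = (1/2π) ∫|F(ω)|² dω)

∫|f(t)|² dt = \frac{\sqrt{2} \sqrt{\pi}}{64}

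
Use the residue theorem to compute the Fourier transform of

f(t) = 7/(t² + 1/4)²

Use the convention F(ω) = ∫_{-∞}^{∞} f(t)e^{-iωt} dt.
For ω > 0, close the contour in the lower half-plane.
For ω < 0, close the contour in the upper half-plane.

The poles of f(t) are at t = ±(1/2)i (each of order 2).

Let g(z) = f(z)e^{-iωz}; for large |z| the factor e^{-iωz} decays in the lower half-plane when ω > 0 and in the upper half-plane when ω < 0.

Case ω > 0 (lower half-plane, clockwise contour ⇒ F(ω) = -2πi·ΣRes):
  Res_{z = - \frac{i}{2}} g(z) = 7 i \left(\omega + 2\right) e^{- \frac{\omega}{2}} (pole of order 2)
  F(ω) = -2πi·ΣRes = 14 \pi \left(\omega + 2\right) e^{- \frac{\omega}{2}}

Case ω < 0 (upper half-plane, counterclockwise contour ⇒ F(ω) = +2πi·ΣRes):
  Res_{z = \frac{i}{2}} g(z) = 7 i \left(\omega - 2\right) e^{\frac{\omega}{2}} (pole of order 2)
  F(ω) = 2πi·ΣRes = 14 \pi \left(2 - \omega\right) e^{\frac{\omega}{2}}

Both cases combine into a single formula in |ω|:

F(ω) = 14 \pi \left(\left|{\omega}\right| + 2\right) e^{- \frac{\left|{\omega}\right|}{2}}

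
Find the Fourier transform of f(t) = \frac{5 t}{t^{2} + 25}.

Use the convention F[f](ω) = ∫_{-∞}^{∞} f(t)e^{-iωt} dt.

F(ω) = - 5 i \pi e^{- 5 \left|{\omega}\right|} \operatorname{sign}{\left(\omega \right)}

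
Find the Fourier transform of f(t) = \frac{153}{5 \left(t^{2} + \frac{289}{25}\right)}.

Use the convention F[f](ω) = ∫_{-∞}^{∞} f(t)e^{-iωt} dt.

F(ω) = 9 \pi e^{- \frac{17 \left|{\omega}\right|}{5}}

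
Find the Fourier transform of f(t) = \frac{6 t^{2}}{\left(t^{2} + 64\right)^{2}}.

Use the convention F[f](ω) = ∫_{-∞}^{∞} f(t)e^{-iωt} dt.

F(ω) = \frac{3 \pi \left(1 - 8 \left|{\omega}\right|\right) e^{- 8 \left|{\omega}\right|}}{8}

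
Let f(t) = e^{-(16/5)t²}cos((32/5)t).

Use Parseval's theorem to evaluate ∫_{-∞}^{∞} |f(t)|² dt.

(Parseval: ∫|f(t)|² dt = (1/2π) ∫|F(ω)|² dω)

∫|f(t)|² dt = \frac{\sqrt{10} \sqrt{\pi} \left(1 + e^{\frac{32}{5}}\right)}{16 e^{\frac{32}{5}}}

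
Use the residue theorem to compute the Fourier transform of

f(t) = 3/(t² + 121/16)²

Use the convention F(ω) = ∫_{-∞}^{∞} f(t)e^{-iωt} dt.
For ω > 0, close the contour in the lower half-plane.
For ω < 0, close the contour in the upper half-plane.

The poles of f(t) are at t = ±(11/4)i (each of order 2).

Let g(z) = f(z)e^{-iωz}; for large |z| the factor e^{-iωz} decays in the lower half-plane when ω > 0 and in the upper half-plane when ω < 0.

Case ω > 0 (lower half-plane, clockwise contour ⇒ F(ω) = -2πi·ΣRes):
  Res_{z = - \frac{11 i}{4}} g(z) = \frac{12 i \left(11 \omega + 4\right) e^{- \frac{11 \omega}{4}}}{1331} (pole of order 2)
  F(ω) = -2πi·ΣRes = \frac{24 \pi \left(11 \omega + 4\right) e^{- \frac{11 \omega}{4}}}{1331}

Case ω < 0 (upper half-plane, counterclockwise contour ⇒ F(ω) = +2πi·ΣRes):
  Res_{z = \frac{11 i}{4}} g(z) = \frac{12 i \left(11 \omega - 4\right) e^{\frac{11 \omega}{4}}}{1331} (pole of order 2)
  F(ω) = 2πi·ΣRes = \frac{24 \pi \left(4 - 11 \omega\right) e^{\frac{11 \omega}{4}}}{1331}

Both cases combine into a single formula in |ω|:

F(ω) = \frac{24 \pi \left(11 \left|{\omega}\right| + 4\right) e^{- \frac{11 \left|{\omega}\right|}{4}}}{1331}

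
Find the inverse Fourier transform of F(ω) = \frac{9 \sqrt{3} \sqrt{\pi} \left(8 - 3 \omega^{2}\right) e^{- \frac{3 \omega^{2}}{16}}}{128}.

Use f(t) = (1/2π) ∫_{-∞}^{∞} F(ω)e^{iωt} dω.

f(t) = 3 t^{2} e^{- \frac{4 t^{2}}{3}}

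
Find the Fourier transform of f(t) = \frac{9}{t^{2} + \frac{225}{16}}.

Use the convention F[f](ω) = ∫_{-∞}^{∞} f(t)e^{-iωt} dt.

F(ω) = \frac{12 \pi e^{- \frac{15 \left|{\omega}\right|}{4}}}{5}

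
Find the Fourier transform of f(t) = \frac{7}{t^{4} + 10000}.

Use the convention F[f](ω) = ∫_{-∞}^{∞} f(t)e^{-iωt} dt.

F(ω) = \frac{7 \pi e^{- 5 \sqrt{2} \left|{\omega}\right|} \sin{\left(5 \sqrt{2} \left|{\omega}\right| + \frac{\pi}{4} \right)}}{1000}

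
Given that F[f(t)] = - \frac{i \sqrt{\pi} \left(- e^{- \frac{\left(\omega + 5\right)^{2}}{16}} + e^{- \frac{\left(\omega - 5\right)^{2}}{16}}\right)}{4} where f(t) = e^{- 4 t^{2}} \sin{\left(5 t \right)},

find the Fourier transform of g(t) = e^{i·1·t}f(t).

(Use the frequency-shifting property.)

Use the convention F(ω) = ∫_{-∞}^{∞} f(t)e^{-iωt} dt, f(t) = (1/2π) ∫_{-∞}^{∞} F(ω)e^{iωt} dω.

F[g](ω) = \frac{i \sqrt{\pi} \left(- e^{\frac{5 \omega}{4} + 1} + e^{\frac{9}{4}}\right) e^{- \frac{\omega^{2}}{16} - \frac{\omega}{2} - \frac{13}{4}}}{4}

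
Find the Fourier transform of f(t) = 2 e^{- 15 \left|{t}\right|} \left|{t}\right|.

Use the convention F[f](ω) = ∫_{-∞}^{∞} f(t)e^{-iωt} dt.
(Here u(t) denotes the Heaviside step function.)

F(ω) = \frac{4 \left(225 - \omega^{2}\right)}{\left(\omega^{2} + 225\right)^{2}}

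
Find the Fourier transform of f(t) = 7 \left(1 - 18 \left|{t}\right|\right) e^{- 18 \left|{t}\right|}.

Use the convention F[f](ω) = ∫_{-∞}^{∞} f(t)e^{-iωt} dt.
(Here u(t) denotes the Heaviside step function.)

F(ω) = \frac{504 \omega^{2}}{\left(\omega^{2} + 324\right)^{2}}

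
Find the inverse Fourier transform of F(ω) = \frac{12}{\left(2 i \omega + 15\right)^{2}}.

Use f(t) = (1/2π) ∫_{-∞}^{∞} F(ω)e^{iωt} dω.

f(t) = 3 t e^{- \frac{15 t}{2}} u\left(t\right)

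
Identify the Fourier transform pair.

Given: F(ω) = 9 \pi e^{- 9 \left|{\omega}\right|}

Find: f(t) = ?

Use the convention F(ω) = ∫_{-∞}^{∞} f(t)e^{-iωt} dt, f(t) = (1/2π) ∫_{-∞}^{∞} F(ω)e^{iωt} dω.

f(t) = \frac{81}{t^{2} + 81}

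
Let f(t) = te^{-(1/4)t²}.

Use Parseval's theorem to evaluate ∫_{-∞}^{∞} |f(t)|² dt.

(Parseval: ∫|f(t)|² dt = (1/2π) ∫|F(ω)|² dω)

∫|f(t)|² dt = \sqrt{2} \sqrt{\pi}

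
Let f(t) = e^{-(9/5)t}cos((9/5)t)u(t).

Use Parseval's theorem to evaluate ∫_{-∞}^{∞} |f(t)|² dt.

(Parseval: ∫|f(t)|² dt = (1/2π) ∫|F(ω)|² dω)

∫|f(t)|² dt = \frac{5}{24}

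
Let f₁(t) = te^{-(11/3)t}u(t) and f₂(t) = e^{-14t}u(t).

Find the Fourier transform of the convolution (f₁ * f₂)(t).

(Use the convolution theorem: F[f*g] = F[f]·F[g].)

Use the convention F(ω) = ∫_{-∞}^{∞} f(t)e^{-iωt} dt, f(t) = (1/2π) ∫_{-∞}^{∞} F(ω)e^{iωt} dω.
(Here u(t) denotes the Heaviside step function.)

F[f₁*f₂](ω) = \frac{9}{\left(i \omega + 14\right) \left(3 i \omega + 11\right)^{2}}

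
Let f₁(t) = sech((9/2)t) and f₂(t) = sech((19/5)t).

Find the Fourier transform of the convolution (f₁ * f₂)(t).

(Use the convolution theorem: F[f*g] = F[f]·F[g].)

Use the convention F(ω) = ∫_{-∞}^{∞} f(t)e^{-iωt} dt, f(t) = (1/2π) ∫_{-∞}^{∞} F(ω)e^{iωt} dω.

F[f₁*f₂](ω) = \frac{10 \pi^{2}}{171 \cosh{\left(\frac{\pi \omega}{9} \right)} \cosh{\left(\frac{5 \pi \omega}{38} \right)}}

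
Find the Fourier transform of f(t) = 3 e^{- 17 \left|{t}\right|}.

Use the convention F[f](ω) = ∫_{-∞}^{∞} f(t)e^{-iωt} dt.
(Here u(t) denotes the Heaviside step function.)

F(ω) = \frac{102}{\omega^{2} + 289}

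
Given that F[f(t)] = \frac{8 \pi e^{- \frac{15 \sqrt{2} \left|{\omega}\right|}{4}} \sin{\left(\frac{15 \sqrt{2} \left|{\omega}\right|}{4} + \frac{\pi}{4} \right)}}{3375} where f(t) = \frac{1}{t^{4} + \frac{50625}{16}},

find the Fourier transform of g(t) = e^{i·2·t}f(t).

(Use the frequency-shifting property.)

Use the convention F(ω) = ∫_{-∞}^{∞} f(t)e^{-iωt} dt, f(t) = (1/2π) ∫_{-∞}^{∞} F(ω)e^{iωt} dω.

F[g](ω) = \frac{8 \pi e^{- \frac{15 \sqrt{2} \left|{\omega - 2}\right|}{4}} \sin{\left(\frac{15 \sqrt{2} \left|{\omega - 2}\right|}{4} + \frac{\pi}{4} \right)}}{3375}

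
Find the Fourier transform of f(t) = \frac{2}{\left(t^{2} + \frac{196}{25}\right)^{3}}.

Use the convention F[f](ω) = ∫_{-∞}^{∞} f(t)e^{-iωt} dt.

F(ω) = \frac{125 \pi \left(196 \omega^{2} + 210 \left|{\omega}\right| + 75\right) e^{- \frac{14 \left|{\omega}\right|}{5}}}{2151296}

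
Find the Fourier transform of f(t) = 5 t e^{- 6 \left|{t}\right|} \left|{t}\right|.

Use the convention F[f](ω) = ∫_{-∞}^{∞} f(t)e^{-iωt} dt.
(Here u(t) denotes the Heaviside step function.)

F(ω) = \frac{20 i \omega \left(\omega^{2} - 108\right)}{\left(\omega^{2} + 36\right)^{3}}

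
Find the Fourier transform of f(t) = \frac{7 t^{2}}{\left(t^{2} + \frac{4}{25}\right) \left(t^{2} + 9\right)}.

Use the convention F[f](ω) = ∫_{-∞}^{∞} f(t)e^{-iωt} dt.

F(ω) = \frac{525 \pi e^{- 3 \left|{\omega}\right|}}{221} - \frac{70 \pi e^{- \frac{2 \left|{\omega}\right|}{5}}}{221}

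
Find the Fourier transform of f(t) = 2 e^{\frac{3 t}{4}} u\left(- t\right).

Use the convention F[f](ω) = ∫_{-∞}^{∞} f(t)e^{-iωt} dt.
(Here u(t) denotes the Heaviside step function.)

F(ω) = - \frac{8}{4 i \omega - 3}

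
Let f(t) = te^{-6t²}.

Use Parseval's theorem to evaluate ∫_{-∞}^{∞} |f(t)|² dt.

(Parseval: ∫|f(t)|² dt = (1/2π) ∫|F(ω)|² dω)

∫|f(t)|² dt = \frac{\sqrt{3} \sqrt{\pi}}{144}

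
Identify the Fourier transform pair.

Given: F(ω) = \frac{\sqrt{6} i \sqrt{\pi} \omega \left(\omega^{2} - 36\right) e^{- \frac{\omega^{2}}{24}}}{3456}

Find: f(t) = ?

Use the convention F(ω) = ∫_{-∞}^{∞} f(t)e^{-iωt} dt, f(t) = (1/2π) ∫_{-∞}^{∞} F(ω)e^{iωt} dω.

f(t) = 3 t^{3} e^{- 6 t^{2}}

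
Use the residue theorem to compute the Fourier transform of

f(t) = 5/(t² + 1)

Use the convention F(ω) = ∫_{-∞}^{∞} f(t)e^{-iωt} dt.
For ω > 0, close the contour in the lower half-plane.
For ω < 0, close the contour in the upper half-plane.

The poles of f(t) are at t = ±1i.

Let g(z) = f(z)e^{-iωz}; for large |z| the factor e^{-iωz} decays in the lower half-plane when ω > 0 and in the upper half-plane when ω < 0.

Case ω > 0 (lower half-plane, clockwise contour ⇒ F(ω) = -2πi·ΣRes):
  Res_{z = - i} g(z) = \frac{5 i e^{- \omega}}{2}
  F(ω) = -2πi·ΣRes = 5 \pi e^{- \omega}

Case ω < 0 (upper half-plane, counterclockwise contour ⇒ F(ω) = +2πi·ΣRes):
  Res_{z = i} g(z) = - \frac{5 i e^{\omega}}{2}
  F(ω) = 2πi·ΣRes = 5 \pi e^{\omega}

Both cases combine into a single formula in |ω|:

F(ω) = 5 \pi e^{- \left|{\omega}\right|}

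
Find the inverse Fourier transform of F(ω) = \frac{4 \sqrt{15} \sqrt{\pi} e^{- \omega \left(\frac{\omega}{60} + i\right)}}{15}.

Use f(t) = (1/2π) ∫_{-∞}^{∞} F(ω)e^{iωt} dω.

f(t) = 4 e^{- 15 \left(t - 1\right)^{2}}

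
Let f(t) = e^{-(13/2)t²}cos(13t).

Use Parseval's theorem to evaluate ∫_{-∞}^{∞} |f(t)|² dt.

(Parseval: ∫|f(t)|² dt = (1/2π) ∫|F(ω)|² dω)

∫|f(t)|² dt = \frac{\sqrt{13} \sqrt{\pi} \left(1 + e^{13}\right)}{26 e^{13}}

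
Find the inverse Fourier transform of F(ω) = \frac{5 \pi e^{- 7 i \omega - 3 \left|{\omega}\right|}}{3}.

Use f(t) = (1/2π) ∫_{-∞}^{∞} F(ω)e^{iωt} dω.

f(t) = \frac{5}{\left(t - 7\right)^{2} + 9}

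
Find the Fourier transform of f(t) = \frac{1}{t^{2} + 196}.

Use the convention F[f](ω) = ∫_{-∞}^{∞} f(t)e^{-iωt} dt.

F(ω) = \frac{\pi e^{- 14 \left|{\omega}\right|}}{14}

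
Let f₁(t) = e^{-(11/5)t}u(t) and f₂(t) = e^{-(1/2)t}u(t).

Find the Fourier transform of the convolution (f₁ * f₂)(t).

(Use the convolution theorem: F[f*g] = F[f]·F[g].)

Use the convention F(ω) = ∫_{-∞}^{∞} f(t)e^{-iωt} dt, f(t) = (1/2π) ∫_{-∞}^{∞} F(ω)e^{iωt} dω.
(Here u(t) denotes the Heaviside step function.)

F[f₁*f₂](ω) = \frac{10}{- 10 \omega^{2} + 27 i \omega + 11}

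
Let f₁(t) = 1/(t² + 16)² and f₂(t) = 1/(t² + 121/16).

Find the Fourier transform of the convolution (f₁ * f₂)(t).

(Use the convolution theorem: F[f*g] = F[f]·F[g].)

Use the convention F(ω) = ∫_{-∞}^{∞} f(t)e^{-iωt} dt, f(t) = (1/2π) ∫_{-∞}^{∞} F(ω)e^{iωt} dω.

F[f₁*f₂](ω) = \frac{\pi^{2} \left(4 \left|{\omega}\right| + 1\right) e^{- \frac{27 \left|{\omega}\right|}{4}}}{352}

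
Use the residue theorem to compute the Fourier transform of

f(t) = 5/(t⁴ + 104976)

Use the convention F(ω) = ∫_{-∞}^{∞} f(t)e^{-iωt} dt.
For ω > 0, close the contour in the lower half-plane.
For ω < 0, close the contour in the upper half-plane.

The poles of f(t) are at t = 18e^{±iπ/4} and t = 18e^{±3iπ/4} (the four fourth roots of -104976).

Let g(z) = f(z)e^{-iωz}; for large |z| the factor e^{-iωz} decays in the lower half-plane when ω > 0 and in the upper half-plane when ω < 0.

Case ω > 0 (lower half-plane, clockwise contour ⇒ F(ω) = -2πi·ΣRes):
  Res_{z = - 9 \sqrt{2} - 9 \sqrt{2} i} g(z) = \frac{5 \sqrt{2} i \left(1 - i\right) e^{9 \sqrt{2} \omega \left(-1 + i\right)}}{46656}
  Res_{z = 9 \sqrt{2} - 9 \sqrt{2} i} g(z) = \frac{5 \sqrt{2} i \left(1 + i\right) e^{- 9 \sqrt{2} \omega \left(1 + i\right)}}{46656}
  F(ω) = -2πi·ΣRes = \frac{5 \sqrt{2} \pi \left(1 - i\right) \left(e^{18 \sqrt{2} i \omega} + i\right) e^{- 9 \sqrt{2} \omega \left(1 + i\right)}}{23328} = \frac{5 \pi e^{- 9 \sqrt{2} \omega} \sin{\left(9 \sqrt{2} \omega + \frac{\pi}{4} \right)}}{5832}

Case ω < 0 (upper half-plane, counterclockwise contour ⇒ F(ω) = +2πi·ΣRes):
  Res_{z = 9 \sqrt{2} + 9 \sqrt{2} i} g(z) = \frac{5 \sqrt{2} i \left(-1 + i\right) e^{9 \sqrt{2} \omega \left(1 - i\right)}}{46656}
  Res_{z = - 9 \sqrt{2} + 9 \sqrt{2} i} g(z) = \frac{5 \sqrt{2} \left(1 - i\right) e^{9 \sqrt{2} \omega \left(1 + i\right)}}{46656}
  F(ω) = 2πi·ΣRes = - \frac{5 \sqrt{2} i \pi \left(i \left(1 - i\right) e^{9 \sqrt{2} \omega \left(1 - i\right)} - \left(1 - i\right) e^{9 \sqrt{2} \omega \left(1 + i\right)}\right)}{23328} = \frac{5 \pi e^{9 \sqrt{2} \omega} \cos{\left(9 \sqrt{2} \omega + \frac{\pi}{4} \right)}}{5832}

Both cases combine into a single formula in |ω|:

F(ω) = \frac{5 \pi e^{- 9 \sqrt{2} \left|{\omega}\right|} \sin{\left(9 \sqrt{2} \left|{\omega}\right| + \frac{\pi}{4} \right)}}{5832}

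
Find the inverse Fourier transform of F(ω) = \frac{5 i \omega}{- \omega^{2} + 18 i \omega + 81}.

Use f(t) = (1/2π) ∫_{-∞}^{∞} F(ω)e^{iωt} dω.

f(t) = 5 \left(1 - 9 t\right) e^{- 9 t} u\left(t\right)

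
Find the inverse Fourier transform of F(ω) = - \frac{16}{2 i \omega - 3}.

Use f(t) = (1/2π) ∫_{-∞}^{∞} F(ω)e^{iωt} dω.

f(t) = 8 e^{\frac{3 t}{2}} u\left(- t\right)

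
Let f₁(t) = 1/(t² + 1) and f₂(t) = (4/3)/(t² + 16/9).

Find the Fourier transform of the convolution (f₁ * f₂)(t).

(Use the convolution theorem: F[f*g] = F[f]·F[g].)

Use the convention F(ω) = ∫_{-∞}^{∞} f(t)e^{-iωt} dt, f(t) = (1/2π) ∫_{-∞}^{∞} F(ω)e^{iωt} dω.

F[f₁*f₂](ω) = \pi^{2} e^{- \frac{7 \left|{\omega}\right|}{3}}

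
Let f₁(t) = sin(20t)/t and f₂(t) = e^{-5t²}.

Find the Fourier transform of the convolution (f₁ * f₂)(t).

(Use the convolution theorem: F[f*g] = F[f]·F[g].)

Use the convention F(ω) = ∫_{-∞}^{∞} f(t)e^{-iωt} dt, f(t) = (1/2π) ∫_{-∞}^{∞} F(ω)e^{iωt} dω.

F[f₁*f₂](ω) = \begin{cases} \frac{\sqrt{5} \pi^{\frac{3}{2}} e^{- \frac{\omega^{2}}{20}}}{5} & \text{for}\: \omega > -20 \wedge \omega < 20 \\0 & \text{otherwise} \end{cases}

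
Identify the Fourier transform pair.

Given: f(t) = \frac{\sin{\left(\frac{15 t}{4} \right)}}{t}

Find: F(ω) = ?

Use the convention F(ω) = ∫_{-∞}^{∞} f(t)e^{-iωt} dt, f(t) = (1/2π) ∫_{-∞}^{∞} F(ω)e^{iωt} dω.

F(ω) = \begin{cases} \pi & \text{for}\: \omega > - \frac{15}{4} \wedge \omega < \frac{15}{4} \\0 & \text{otherwise} \end{cases}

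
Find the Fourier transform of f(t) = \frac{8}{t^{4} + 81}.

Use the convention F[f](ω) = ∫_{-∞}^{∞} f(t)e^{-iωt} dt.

F(ω) = \frac{8 \pi e^{- \frac{3 \sqrt{2} \left|{\omega}\right|}{2}} \sin{\left(\frac{3 \sqrt{2} \left|{\omega}\right|}{2} + \frac{\pi}{4} \right)}}{27}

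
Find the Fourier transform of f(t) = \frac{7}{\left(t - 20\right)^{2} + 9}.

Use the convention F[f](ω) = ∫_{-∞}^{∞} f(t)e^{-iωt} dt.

F(ω) = \frac{7 \pi e^{- 20 i \omega - 3 \left|{\omega}\right|}}{3}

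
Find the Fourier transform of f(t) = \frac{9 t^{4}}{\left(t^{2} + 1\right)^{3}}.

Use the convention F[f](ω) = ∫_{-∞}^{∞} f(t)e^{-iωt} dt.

F(ω) = \frac{9 \pi \left(\omega^{2} - 5 \left|{\omega}\right| + 3\right) e^{- \left|{\omega}\right|}}{8}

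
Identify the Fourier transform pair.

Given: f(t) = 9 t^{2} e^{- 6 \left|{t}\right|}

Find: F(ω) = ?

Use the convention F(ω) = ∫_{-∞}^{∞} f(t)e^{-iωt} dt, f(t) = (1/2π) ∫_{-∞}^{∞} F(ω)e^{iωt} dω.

F(ω) = \frac{648 \left(12 - \omega^{2}\right)}{\left(\omega^{2} + 36\right)^{3}}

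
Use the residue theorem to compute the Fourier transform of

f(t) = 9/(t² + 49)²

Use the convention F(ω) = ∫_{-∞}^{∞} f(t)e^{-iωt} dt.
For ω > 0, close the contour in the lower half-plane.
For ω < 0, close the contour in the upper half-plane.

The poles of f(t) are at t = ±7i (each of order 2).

Let g(z) = f(z)e^{-iωz}; for large |z| the factor e^{-iωz} decays in the lower half-plane when ω > 0 and in the upper half-plane when ω < 0.

Case ω > 0 (lower half-plane, clockwise contour ⇒ F(ω) = -2πi·ΣRes):
  Res_{z = - 7 i} g(z) = \frac{9 i \left(7 \omega + 1\right) e^{- 7 \omega}}{1372} (pole of order 2)
  F(ω) = -2πi·ΣRes = \frac{9 \pi \left(7 \omega + 1\right) e^{- 7 \omega}}{686}

Case ω < 0 (upper half-plane, counterclockwise contour ⇒ F(ω) = +2πi·ΣRes):
  Res_{z = 7 i} g(z) = \frac{9 i \left(7 \omega - 1\right) e^{7 \omega}}{1372} (pole of order 2)
  F(ω) = 2πi·ΣRes = \frac{9 \pi \left(1 - 7 \omega\right) e^{7 \omega}}{686}

Both cases combine into a single formula in |ω|:

F(ω) = \frac{9 \pi \left(7 \left|{\omega}\right| + 1\right) e^{- 7 \left|{\omega}\right|}}{686}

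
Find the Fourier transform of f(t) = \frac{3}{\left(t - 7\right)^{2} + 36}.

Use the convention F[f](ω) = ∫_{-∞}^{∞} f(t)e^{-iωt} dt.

F(ω) = \frac{\pi e^{- 7 i \omega - 6 \left|{\omega}\right|}}{2}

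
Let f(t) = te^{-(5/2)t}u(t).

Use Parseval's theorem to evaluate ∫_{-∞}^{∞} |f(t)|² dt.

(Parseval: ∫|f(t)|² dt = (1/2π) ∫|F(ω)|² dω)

∫|f(t)|² dt = \frac{2}{125}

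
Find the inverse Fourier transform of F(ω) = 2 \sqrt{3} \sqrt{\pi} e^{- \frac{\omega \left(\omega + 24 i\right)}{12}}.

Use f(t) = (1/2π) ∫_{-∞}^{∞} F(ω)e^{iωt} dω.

f(t) = 6 e^{- 3 \left(t - 2\right)^{2}}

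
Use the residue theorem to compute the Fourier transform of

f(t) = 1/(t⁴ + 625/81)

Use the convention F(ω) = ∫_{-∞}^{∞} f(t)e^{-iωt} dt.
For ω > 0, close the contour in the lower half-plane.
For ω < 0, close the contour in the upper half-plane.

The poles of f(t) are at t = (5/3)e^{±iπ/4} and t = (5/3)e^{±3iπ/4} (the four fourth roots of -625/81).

Let g(z) = f(z)e^{-iωz}; for large |z| the factor e^{-iωz} decays in the lower half-plane when ω > 0 and in the upper half-plane when ω < 0.

Case ω > 0 (lower half-plane, clockwise contour ⇒ F(ω) = -2πi·ΣRes):
  Res_{z = - \frac{5 \sqrt{2}}{6} - \frac{5 \sqrt{2} i}{6}} g(z) = \frac{27 \sqrt{2} i \left(1 - i\right) e^{\frac{5 \sqrt{2} \omega \left(-1 + i\right)}{6}}}{1000}
  Res_{z = \frac{5 \sqrt{2}}{6} - \frac{5 \sqrt{2} i}{6}} g(z) = \frac{27 \sqrt{2} i \left(1 + i\right) e^{- \frac{5 \sqrt{2} \omega \left(1 + i\right)}{6}}}{1000}
  F(ω) = -2πi·ΣRes = \frac{27 \sqrt{2} \pi \left(1 - i\right) \left(e^{\frac{5 \sqrt{2} i \omega}{3}} + i\right) e^{- \frac{5 \sqrt{2} \omega \left(1 + i\right)}{6}}}{500} = \frac{27 \pi e^{- \frac{5 \sqrt{2} \omega}{6}} \sin{\left(\frac{5 \sqrt{2} \omega}{6} + \frac{\pi}{4} \right)}}{125}

Case ω < 0 (upper half-plane, counterclockwise contour ⇒ F(ω) = +2πi·ΣRes):
  Res_{z = \frac{5 \sqrt{2}}{6} + \frac{5 \sqrt{2} i}{6}} g(z) = \frac{27 \sqrt{2} i \left(-1 + i\right) e^{\frac{5 \sqrt{2} \omega \left(1 - i\right)}{6}}}{1000}
  Res_{z = - \frac{5 \sqrt{2}}{6} + \frac{5 \sqrt{2} i}{6}} g(z) = \frac{27 \sqrt{2} \left(1 - i\right) e^{\frac{5 \sqrt{2} \omega \left(1 + i\right)}{6}}}{1000}
  F(ω) = 2πi·ΣRes = - \frac{27 \sqrt{2} i \pi \left(i \left(1 - i\right) e^{\frac{5 \sqrt{2} \omega \left(1 - i\right)}{6}} - \left(1 - i\right) e^{\frac{5 \sqrt{2} \omega \left(1 + i\right)}{6}}\right)}{500} = \frac{27 \pi e^{\frac{5 \sqrt{2} \omega}{6}} \cos{\left(\frac{5 \sqrt{2} \omega}{6} + \frac{\pi}{4} \right)}}{125}

Both cases combine into a single formula in |ω|:

F(ω) = \frac{27 \pi e^{- \frac{5 \sqrt{2} \left|{\omega}\right|}{6}} \sin{\left(\frac{5 \sqrt{2} \left|{\omega}\right|}{6} + \frac{\pi}{4} \right)}}{125}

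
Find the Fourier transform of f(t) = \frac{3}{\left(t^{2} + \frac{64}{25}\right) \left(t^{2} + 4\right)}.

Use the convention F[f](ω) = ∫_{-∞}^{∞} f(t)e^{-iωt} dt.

F(ω) = - \frac{25 \pi e^{- 2 \left|{\omega}\right|}}{24} + \frac{125 \pi e^{- \frac{8 \left|{\omega}\right|}{5}}}{96}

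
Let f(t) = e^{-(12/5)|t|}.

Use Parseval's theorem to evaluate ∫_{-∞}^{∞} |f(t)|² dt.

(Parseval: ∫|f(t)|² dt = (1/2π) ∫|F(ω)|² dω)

∫|f(t)|² dt = \frac{5}{12}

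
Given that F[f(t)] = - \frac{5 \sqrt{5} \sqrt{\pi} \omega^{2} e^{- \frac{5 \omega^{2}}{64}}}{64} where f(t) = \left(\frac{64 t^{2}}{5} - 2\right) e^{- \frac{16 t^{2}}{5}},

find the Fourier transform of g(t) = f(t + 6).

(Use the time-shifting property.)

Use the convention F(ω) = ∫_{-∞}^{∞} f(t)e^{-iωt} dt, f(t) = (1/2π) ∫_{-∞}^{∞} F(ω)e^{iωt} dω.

F[g](ω) = - \frac{5 \sqrt{5} \sqrt{\pi} \omega^{2} e^{- \frac{\omega \left(5 \omega - 384 i\right)}{64}}}{64}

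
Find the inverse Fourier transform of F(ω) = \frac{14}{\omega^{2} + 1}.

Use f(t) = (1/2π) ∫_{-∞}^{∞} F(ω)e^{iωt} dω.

f(t) = 7 e^{- \left|{t}\right|}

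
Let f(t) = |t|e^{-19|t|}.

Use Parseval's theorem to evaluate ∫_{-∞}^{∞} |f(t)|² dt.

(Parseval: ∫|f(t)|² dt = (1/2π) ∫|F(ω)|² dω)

∫|f(t)|² dt = \frac{1}{13718}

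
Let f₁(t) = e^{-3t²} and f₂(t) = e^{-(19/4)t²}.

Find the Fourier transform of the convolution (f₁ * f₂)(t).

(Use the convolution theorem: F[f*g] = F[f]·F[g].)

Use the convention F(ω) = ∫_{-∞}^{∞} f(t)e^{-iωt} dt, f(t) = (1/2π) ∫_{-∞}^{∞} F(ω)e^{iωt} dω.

F[f₁*f₂](ω) = \frac{2 \sqrt{57} \pi e^{- \frac{31 \omega^{2}}{228}}}{57}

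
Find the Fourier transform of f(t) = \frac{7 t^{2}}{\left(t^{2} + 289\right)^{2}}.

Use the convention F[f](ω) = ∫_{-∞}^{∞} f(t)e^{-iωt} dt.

F(ω) = \frac{7 \pi \left(1 - 17 \left|{\omega}\right|\right) e^{- 17 \left|{\omega}\right|}}{34}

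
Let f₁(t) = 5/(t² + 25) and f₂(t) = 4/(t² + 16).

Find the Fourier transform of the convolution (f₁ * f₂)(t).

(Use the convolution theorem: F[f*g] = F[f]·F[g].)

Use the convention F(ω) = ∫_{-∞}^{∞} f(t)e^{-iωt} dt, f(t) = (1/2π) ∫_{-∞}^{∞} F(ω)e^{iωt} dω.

F[f₁*f₂](ω) = \pi^{2} e^{- 9 \left|{\omega}\right|}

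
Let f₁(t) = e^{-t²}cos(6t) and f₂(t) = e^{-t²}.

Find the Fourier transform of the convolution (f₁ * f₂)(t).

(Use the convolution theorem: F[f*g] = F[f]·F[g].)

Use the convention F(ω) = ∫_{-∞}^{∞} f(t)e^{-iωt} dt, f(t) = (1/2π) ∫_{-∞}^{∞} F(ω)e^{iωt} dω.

F[f₁*f₂](ω) = \frac{\pi \left(e^{6 \omega} + 1\right) e^{- \frac{\omega^{2}}{2} - 3 \omega - 9}}{2}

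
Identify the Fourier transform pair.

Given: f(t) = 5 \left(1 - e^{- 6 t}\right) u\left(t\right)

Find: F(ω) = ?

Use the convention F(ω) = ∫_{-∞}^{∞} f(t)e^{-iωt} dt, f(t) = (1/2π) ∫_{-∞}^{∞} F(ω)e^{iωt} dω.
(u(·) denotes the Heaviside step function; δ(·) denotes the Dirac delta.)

F(ω) = 5 \pi \delta\left(\omega\right) - \frac{30 i}{\omega \left(i \omega + 6\right)}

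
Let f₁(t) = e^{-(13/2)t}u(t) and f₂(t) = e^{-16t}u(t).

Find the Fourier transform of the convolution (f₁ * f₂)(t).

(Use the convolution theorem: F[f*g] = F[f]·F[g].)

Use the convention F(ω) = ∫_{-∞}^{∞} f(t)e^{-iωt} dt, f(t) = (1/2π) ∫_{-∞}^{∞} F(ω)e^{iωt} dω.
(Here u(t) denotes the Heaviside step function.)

F[f₁*f₂](ω) = \frac{2}{\left(i \omega + 16\right) \left(2 i \omega + 13\right)}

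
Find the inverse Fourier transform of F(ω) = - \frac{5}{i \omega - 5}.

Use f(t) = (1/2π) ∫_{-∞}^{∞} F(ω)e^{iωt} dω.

f(t) = 5 e^{5 t} u\left(- t\right)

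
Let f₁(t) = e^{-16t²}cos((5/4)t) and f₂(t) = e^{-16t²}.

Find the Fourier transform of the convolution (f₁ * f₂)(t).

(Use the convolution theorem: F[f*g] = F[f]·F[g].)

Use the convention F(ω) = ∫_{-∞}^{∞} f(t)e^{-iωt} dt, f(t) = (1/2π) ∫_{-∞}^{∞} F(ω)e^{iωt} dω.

F[f₁*f₂](ω) = \frac{\pi \left(e^{\frac{5 \omega}{64}} + 1\right) e^{- \frac{\omega^{2}}{32} - \frac{5 \omega}{128} - \frac{25}{1024}}}{32}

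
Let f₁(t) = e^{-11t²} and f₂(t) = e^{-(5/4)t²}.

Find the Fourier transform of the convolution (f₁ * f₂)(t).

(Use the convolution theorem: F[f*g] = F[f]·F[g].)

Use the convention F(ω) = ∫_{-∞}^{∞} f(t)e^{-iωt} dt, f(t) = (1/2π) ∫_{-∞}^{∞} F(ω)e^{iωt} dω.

F[f₁*f₂](ω) = \frac{2 \sqrt{55} \pi e^{- \frac{49 \omega^{2}}{220}}}{55}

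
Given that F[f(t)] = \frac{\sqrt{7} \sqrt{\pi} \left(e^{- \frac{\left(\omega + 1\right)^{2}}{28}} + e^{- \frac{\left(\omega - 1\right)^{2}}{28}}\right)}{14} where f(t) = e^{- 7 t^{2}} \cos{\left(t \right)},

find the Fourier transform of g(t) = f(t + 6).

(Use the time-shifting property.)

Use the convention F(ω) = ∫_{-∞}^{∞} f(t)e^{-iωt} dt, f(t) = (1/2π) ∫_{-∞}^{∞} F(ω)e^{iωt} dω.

F[g](ω) = \frac{\sqrt{7} \sqrt{\pi} \left(e^{\frac{\omega}{7}} + 1\right) e^{- \frac{\omega^{2}}{28} - \frac{\omega}{14} + 6 i \omega - \frac{1}{28}}}{14}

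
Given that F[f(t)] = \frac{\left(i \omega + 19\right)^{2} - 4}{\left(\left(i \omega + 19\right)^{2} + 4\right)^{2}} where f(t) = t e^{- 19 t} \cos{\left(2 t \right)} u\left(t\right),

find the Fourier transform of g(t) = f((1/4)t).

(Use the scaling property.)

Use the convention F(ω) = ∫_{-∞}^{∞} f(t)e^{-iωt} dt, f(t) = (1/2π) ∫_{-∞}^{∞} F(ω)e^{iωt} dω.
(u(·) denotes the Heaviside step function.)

F[g](ω) = \frac{4 \left(\left(4 i \omega + 19\right)^{2} - 4\right)}{\left(\left(4 i \omega + 19\right)^{2} + 4\right)^{2}}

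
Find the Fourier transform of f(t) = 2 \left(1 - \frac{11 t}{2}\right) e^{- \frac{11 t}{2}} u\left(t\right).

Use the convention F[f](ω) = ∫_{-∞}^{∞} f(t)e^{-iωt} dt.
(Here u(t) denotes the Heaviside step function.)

F(ω) = \frac{8 i \omega}{- 4 \omega^{2} + 44 i \omega + 121}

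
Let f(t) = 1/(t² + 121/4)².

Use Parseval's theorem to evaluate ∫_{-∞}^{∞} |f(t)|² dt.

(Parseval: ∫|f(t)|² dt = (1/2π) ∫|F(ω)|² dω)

∫|f(t)|² dt = \frac{40 \pi}{19487171}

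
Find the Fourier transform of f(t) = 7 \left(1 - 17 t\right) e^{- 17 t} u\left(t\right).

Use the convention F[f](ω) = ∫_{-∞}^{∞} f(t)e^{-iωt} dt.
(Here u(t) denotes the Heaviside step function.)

F(ω) = \frac{7 i \omega}{- \omega^{2} + 34 i \omega + 289}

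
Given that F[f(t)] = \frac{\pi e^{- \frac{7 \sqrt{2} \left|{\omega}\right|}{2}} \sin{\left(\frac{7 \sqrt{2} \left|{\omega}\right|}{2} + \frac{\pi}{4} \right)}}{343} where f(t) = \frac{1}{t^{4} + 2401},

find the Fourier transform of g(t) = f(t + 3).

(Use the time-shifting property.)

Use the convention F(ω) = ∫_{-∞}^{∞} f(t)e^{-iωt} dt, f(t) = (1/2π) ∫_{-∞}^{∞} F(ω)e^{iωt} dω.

F[g](ω) = \frac{\pi e^{3 i \omega - \frac{7 \sqrt{2} \left|{\omega}\right|}{2}} \sin{\left(\frac{7 \sqrt{2} \left|{\omega}\right|}{2} + \frac{\pi}{4} \right)}}{343}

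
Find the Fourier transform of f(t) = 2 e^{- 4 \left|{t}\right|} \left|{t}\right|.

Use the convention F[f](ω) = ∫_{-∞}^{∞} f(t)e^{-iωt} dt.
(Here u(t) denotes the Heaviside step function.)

F(ω) = \frac{4 \left(16 - \omega^{2}\right)}{\left(\omega^{2} + 16\right)^{2}}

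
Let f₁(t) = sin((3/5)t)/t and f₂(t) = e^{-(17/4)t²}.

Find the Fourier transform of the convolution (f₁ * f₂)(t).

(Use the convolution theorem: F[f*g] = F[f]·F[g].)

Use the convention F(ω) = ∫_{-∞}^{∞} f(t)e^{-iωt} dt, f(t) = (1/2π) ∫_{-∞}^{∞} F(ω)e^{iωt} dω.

F[f₁*f₂](ω) = \begin{cases} \frac{2 \sqrt{17} \pi^{\frac{3}{2}} e^{- \frac{\omega^{2}}{17}}}{17} & \text{for}\: \omega > - \frac{3}{5} \wedge \omega < \frac{3}{5} \\0 & \text{otherwise} \end{cases}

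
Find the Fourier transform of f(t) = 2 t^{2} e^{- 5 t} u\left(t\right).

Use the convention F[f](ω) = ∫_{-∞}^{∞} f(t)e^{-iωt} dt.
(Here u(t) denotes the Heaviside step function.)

F(ω) = \frac{4}{\left(i \omega + 5\right)^{3}}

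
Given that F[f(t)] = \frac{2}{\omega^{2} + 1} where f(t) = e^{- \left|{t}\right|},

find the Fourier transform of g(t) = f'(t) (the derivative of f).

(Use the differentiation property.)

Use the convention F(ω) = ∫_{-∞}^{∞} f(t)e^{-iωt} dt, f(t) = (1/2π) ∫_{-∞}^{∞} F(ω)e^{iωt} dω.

F[g](ω) = \frac{2 i \omega}{\omega^{2} + 1}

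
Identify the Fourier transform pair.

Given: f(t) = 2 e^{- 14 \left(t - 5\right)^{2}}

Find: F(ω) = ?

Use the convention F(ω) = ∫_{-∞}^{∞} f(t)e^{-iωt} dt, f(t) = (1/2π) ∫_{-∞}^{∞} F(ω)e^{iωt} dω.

F(ω) = \frac{\sqrt{14} \sqrt{\pi} e^{- \frac{\omega \left(\omega + 280 i\right)}{56}}}{7}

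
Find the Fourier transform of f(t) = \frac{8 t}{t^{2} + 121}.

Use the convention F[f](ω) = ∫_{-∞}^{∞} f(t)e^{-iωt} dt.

F(ω) = - 8 i \pi e^{- 11 \left|{\omega}\right|} \operatorname{sign}{\left(\omega \right)}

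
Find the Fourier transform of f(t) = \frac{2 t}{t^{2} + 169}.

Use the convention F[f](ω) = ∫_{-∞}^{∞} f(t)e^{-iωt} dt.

F(ω) = - 2 i \pi e^{- 13 \left|{\omega}\right|} \operatorname{sign}{\left(\omega \right)}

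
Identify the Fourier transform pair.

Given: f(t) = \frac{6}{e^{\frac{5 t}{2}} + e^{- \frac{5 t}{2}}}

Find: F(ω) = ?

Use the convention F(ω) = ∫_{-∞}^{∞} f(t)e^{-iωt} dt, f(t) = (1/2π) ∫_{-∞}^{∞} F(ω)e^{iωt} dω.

F(ω) = \frac{6 \pi}{5 \cosh{\left(\frac{\pi \omega}{5} \right)}}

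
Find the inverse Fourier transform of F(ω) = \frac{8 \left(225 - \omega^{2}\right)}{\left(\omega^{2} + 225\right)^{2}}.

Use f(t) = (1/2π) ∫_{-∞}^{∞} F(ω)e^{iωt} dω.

f(t) = 4 e^{- 15 \left|{t}\right|} \left|{t}\right|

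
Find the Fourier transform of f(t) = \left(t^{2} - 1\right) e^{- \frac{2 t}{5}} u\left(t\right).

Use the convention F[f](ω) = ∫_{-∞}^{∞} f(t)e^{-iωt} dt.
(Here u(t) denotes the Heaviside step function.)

F(ω) = \frac{5 \left(250 i \omega - \left(5 i \omega + 2\right)^{3} + 100\right)}{\left(5 i \omega + 2\right)^{4}}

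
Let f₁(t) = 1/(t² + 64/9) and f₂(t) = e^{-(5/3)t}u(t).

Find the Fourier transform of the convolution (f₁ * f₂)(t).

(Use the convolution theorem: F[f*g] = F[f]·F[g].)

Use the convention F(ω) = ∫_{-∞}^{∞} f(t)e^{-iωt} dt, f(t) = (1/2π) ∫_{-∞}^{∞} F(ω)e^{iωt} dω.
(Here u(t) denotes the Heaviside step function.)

F[f₁*f₂](ω) = \frac{9 \pi e^{- \frac{8 \left|{\omega}\right|}{3}}}{8 \left(3 i \omega + 5\right)}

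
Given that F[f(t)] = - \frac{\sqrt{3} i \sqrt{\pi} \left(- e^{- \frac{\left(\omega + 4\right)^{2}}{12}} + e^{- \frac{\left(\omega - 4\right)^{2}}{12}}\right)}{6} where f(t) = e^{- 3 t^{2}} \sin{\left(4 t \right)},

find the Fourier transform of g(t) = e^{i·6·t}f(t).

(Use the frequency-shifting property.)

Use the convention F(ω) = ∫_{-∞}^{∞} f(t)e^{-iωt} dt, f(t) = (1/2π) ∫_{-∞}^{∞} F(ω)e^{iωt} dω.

F[g](ω) = \frac{\sqrt{3} i \sqrt{\pi} \left(- e^{\frac{4 \omega}{3}} + e^{8}\right) e^{- \frac{\omega^{2}}{12} + \frac{\omega}{3} - \frac{25}{3}}}{6}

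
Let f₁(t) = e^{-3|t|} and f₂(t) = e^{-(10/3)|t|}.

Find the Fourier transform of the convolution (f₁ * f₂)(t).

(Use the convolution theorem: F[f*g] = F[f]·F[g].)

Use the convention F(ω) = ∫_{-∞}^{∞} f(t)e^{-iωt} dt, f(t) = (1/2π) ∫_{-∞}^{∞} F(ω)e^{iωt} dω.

F[f₁*f₂](ω) = \frac{360}{\left(\omega^{2} + 9\right) \left(9 \omega^{2} + 100\right)}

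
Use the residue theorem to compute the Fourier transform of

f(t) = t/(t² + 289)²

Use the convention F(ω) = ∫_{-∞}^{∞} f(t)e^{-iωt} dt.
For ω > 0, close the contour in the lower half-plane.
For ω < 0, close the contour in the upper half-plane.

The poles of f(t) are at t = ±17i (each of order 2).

Let g(z) = f(z)e^{-iωz}; for large |z| the factor e^{-iωz} decays in the lower half-plane when ω > 0 and in the upper half-plane when ω < 0.

Case ω > 0 (lower half-plane, clockwise contour ⇒ F(ω) = -2πi·ΣRes):
  Res_{z = - 17 i} g(z) = \frac{\omega e^{- 17 \omega}}{68} (pole of order 2)
  F(ω) = -2πi·ΣRes = - \frac{i \pi \omega e^{- 17 \omega}}{34}

Case ω < 0 (upper half-plane, counterclockwise contour ⇒ F(ω) = +2πi·ΣRes):
  Res_{z = 17 i} g(z) = - \frac{\omega e^{17 \omega}}{68} (pole of order 2)
  F(ω) = 2πi·ΣRes = - \frac{i \pi \omega e^{17 \omega}}{34}

Both cases combine into a single formula in |ω|:

F(ω) = - \frac{i \pi \omega e^{- 17 \left|{\omega}\right|}}{34}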